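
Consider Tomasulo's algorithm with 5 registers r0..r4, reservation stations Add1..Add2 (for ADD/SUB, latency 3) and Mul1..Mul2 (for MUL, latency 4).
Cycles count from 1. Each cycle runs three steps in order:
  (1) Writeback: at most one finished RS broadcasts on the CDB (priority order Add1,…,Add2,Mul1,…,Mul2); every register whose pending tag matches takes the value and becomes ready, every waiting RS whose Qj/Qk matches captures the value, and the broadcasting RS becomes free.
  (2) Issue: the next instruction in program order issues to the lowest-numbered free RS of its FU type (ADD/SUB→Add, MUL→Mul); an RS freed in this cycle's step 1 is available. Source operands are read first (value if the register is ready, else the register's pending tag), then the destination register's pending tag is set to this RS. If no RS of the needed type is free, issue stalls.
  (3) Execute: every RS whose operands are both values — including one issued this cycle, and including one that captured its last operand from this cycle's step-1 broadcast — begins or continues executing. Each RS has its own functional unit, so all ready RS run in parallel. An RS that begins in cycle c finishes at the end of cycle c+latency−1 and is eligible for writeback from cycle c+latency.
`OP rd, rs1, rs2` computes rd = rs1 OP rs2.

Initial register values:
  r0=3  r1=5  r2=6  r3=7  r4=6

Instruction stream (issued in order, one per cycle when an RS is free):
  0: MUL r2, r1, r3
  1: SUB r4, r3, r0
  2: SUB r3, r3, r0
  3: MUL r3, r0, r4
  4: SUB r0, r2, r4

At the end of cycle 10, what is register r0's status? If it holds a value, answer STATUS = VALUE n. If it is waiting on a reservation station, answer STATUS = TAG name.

STATUS = VALUE 31

c1: issue MUL r2<-Mul1 | r0:3,r1:5,r2:Mul1,r3:7,r4:6
c2: issue SUB r4<-Add1 | r0:3,r1:5,r2:Mul1,r3:7,r4:Add1
c3: issue SUB r3<-Add2 | r0:3,r1:5,r2:Mul1,r3:Add2,r4:Add1
c4: issue MUL r3<-Mul2 | r0:3,r1:5,r2:Mul1,r3:Mul2,r4:Add1
c5: CDB Add1=4; issue SUB r0<-Add1 | r0:Add1,r1:5,r2:Mul1,r3:Mul2,r4:4
c6: CDB Add2=4 | r0:Add1,r1:5,r2:Mul1,r3:Mul2,r4:4
c7: CDB Mul1=35 | r0:Add1,r1:5,r2:35,r3:Mul2,r4:4
c8: - | r0:Add1,r1:5,r2:35,r3:Mul2,r4:4
c9: CDB Mul2=12 | r0:Add1,r1:5,r2:35,r3:12,r4:4
c10: CDB Add1=31 | r0:31,r1:5,r2:35,r3:12,r4:4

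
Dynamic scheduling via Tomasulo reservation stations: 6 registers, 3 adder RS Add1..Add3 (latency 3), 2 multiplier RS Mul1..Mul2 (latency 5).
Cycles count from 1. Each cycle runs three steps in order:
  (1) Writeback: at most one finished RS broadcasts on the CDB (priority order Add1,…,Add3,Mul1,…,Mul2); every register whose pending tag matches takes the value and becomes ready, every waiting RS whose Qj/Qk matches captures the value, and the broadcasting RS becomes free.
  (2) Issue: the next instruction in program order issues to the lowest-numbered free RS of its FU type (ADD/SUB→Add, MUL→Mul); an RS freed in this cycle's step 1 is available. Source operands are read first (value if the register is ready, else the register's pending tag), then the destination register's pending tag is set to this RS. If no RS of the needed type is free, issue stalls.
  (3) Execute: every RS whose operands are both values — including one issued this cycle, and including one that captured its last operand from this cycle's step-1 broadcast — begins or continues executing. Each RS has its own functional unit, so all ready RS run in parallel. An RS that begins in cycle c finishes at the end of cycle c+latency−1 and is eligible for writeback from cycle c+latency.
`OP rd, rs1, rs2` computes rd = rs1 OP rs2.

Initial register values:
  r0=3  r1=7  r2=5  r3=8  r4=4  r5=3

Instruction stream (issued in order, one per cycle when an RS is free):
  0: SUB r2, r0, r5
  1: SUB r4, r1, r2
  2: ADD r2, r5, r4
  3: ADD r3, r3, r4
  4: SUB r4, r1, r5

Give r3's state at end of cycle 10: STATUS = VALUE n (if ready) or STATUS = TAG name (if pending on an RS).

STATUS = VALUE 15

c1: issue SUB r2<-Add1 | r0:3,r1:7,r2:Add1,r3:8,r4:4,r5:3
c2: issue SUB r4<-Add2 | r0:3,r1:7,r2:Add1,r3:8,r4:Add2,r5:3
c3: issue ADD r2<-Add3 | r0:3,r1:7,r2:Add3,r3:8,r4:Add2,r5:3
c4: CDB Add1=0; issue ADD r3<-Add1 | r0:3,r1:7,r2:Add3,r3:Add1,r4:Add2,r5:3
c5: stall | r0:3,r1:7,r2:Add3,r3:Add1,r4:Add2,r5:3
c6: stall | r0:3,r1:7,r2:Add3,r3:Add1,r4:Add2,r5:3
c7: CDB Add2=7; issue SUB r4<-Add2 | r0:3,r1:7,r2:Add3,r3:Add1,r4:Add2,r5:3
c8: - | r0:3,r1:7,r2:Add3,r3:Add1,r4:Add2,r5:3
c9: - | r0:3,r1:7,r2:Add3,r3:Add1,r4:Add2,r5:3
c10: CDB Add1=15 | r0:3,r1:7,r2:Add3,r3:15,r4:Add2,r5:3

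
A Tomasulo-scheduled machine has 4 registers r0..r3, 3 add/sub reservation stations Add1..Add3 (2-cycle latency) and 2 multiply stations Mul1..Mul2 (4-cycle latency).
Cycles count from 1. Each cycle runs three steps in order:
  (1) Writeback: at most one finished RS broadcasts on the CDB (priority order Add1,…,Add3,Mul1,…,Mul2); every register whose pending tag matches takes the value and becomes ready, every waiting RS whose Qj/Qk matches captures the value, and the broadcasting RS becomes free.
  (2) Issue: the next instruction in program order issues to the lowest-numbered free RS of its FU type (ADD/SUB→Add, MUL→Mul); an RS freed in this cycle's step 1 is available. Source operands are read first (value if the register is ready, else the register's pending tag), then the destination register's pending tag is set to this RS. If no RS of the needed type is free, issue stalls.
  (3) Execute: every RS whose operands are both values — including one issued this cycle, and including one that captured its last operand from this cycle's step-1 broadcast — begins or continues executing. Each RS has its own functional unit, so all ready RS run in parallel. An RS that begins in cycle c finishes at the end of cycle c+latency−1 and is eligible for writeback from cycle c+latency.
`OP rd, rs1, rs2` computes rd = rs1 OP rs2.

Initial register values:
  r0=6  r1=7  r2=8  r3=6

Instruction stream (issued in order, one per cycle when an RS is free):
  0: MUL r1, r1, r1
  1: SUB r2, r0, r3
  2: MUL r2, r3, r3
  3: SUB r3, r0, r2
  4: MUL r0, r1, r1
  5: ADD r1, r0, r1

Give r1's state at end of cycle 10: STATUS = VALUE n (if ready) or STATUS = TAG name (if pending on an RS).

  c1: issue MUL r1<-Mul1  regs: r0:6,r1:Mul1,r2:8,r3:6
  c2: issue SUB r2<-Add1  regs: r0:6,r1:Mul1,r2:Add1,r3:6
  c3: issue MUL r2<-Mul2  regs: r0:6,r1:Mul1,r2:Mul2,r3:6
  c4: CDB Add1=0; issue SUB r3<-Add1  regs: r0:6,r1:Mul1,r2:Mul2,r3:Add1
  c5: CDB Mul1=49; issue MUL r0<-Mul1  regs: r0:Mul1,r1:49,r2:Mul2,r3:Add1
  c6: issue ADD r1<-Add2  regs: r0:Mul1,r1:Add2,r2:Mul2,r3:Add1
  c7: CDB Mul2=36  regs: r0:Mul1,r1:Add2,r2:36,r3:Add1
  c8: -  regs: r0:Mul1,r1:Add2,r2:36,r3:Add1
  c9: CDB Add1=-30  regs: r0:Mul1,r1:Add2,r2:36,r3:-30
  c10: CDB Mul1=2401  regs: r0:2401,r1:Add2,r2:36,r3:-30

STATUS = TAG Add2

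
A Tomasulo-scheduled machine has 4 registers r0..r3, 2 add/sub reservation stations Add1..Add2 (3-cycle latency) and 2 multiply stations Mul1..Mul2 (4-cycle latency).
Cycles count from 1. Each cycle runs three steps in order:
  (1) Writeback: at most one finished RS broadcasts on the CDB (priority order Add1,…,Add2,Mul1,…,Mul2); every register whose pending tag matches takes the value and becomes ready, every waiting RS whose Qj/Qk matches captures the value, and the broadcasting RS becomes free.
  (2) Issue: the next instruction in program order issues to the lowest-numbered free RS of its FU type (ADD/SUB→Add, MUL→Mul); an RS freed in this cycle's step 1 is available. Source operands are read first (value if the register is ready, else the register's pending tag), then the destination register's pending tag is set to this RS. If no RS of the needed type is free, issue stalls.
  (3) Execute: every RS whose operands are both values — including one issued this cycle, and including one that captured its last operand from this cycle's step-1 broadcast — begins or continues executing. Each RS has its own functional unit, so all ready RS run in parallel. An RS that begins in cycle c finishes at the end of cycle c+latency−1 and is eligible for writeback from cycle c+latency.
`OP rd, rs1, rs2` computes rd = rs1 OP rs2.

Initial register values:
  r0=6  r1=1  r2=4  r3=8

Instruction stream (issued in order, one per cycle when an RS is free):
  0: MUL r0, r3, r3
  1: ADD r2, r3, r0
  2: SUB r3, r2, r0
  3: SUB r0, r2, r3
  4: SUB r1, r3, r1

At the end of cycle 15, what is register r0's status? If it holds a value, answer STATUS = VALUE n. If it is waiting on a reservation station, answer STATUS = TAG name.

STATUS = VALUE 64

cycle 1: issue MUL r0<-Mul1 // r0:Mul1,r1:1,r2:4,r3:8
cycle 2: issue ADD r2<-Add1 // r0:Mul1,r1:1,r2:Add1,r3:8
cycle 3: issue SUB r3<-Add2 // r0:Mul1,r1:1,r2:Add1,r3:Add2
cycle 4: stall // r0:Mul1,r1:1,r2:Add1,r3:Add2
cycle 5: CDB Mul1=64; stall // r0:64,r1:1,r2:Add1,r3:Add2
cycle 6: stall // r0:64,r1:1,r2:Add1,r3:Add2
cycle 7: stall // r0:64,r1:1,r2:Add1,r3:Add2
cycle 8: CDB Add1=72; issue SUB r0<-Add1 // r0:Add1,r1:1,r2:72,r3:Add2
cycle 9: stall // r0:Add1,r1:1,r2:72,r3:Add2
cycle 10: stall // r0:Add1,r1:1,r2:72,r3:Add2
cycle 11: CDB Add2=8; issue SUB r1<-Add2 // r0:Add1,r1:Add2,r2:72,r3:8
cycle 12: - // r0:Add1,r1:Add2,r2:72,r3:8
cycle 13: - // r0:Add1,r1:Add2,r2:72,r3:8
cycle 14: CDB Add1=64 // r0:64,r1:Add2,r2:72,r3:8
cycle 15: CDB Add2=7 // r0:64,r1:7,r2:72,r3:8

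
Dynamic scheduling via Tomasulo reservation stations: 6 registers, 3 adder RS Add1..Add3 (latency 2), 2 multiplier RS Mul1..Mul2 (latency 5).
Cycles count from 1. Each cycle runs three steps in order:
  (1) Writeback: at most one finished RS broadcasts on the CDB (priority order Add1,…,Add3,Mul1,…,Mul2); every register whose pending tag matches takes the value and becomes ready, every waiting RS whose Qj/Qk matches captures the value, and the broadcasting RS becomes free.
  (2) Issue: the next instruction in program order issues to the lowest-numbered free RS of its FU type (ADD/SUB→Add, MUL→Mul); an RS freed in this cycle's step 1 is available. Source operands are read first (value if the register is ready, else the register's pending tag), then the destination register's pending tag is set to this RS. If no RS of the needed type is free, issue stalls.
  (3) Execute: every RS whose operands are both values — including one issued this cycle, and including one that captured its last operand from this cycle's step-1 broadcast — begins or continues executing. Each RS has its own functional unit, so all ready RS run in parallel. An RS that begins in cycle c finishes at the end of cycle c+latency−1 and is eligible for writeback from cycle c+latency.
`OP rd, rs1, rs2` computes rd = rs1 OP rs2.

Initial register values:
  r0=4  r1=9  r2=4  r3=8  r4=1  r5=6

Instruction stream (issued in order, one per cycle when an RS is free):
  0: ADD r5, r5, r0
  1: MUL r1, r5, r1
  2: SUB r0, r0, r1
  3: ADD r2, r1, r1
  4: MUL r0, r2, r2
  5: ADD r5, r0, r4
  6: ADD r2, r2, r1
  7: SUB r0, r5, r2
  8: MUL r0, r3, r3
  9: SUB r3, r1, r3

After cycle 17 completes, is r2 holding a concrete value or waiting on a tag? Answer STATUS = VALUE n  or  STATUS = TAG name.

cycle 1: issue ADD r5<-Add1 // r0:4,r1:9,r2:4,r3:8,r4:1,r5:Add1
cycle 2: issue MUL r1<-Mul1 // r0:4,r1:Mul1,r2:4,r3:8,r4:1,r5:Add1
cycle 3: CDB Add1=10; issue SUB r0<-Add1 // r0:Add1,r1:Mul1,r2:4,r3:8,r4:1,r5:10
cycle 4: issue ADD r2<-Add2 // r0:Add1,r1:Mul1,r2:Add2,r3:8,r4:1,r5:10
cycle 5: issue MUL r0<-Mul2 // r0:Mul2,r1:Mul1,r2:Add2,r3:8,r4:1,r5:10
cycle 6: issue ADD r5<-Add3 // r0:Mul2,r1:Mul1,r2:Add2,r3:8,r4:1,r5:Add3
cycle 7: stall // r0:Mul2,r1:Mul1,r2:Add2,r3:8,r4:1,r5:Add3
cycle 8: CDB Mul1=90; stall // r0:Mul2,r1:90,r2:Add2,r3:8,r4:1,r5:Add3
cycle 9: stall // r0:Mul2,r1:90,r2:Add2,r3:8,r4:1,r5:Add3
cycle 10: CDB Add1=-86; issue ADD r2<-Add1 // r0:Mul2,r1:90,r2:Add1,r3:8,r4:1,r5:Add3
cycle 11: CDB Add2=180; issue SUB r0<-Add2 // r0:Add2,r1:90,r2:Add1,r3:8,r4:1,r5:Add3
cycle 12: issue MUL r0<-Mul1 // r0:Mul1,r1:90,r2:Add1,r3:8,r4:1,r5:Add3
cycle 13: CDB Add1=270; issue SUB r3<-Add1 // r0:Mul1,r1:90,r2:270,r3:Add1,r4:1,r5:Add3
cycle 14: - // r0:Mul1,r1:90,r2:270,r3:Add1,r4:1,r5:Add3
cycle 15: CDB Add1=82 // r0:Mul1,r1:90,r2:270,r3:82,r4:1,r5:Add3
cycle 16: CDB Mul2=32400 // r0:Mul1,r1:90,r2:270,r3:82,r4:1,r5:Add3
cycle 17: CDB Mul1=64 // r0:64,r1:90,r2:270,r3:82,r4:1,r5:Add3

STATUS = VALUE 270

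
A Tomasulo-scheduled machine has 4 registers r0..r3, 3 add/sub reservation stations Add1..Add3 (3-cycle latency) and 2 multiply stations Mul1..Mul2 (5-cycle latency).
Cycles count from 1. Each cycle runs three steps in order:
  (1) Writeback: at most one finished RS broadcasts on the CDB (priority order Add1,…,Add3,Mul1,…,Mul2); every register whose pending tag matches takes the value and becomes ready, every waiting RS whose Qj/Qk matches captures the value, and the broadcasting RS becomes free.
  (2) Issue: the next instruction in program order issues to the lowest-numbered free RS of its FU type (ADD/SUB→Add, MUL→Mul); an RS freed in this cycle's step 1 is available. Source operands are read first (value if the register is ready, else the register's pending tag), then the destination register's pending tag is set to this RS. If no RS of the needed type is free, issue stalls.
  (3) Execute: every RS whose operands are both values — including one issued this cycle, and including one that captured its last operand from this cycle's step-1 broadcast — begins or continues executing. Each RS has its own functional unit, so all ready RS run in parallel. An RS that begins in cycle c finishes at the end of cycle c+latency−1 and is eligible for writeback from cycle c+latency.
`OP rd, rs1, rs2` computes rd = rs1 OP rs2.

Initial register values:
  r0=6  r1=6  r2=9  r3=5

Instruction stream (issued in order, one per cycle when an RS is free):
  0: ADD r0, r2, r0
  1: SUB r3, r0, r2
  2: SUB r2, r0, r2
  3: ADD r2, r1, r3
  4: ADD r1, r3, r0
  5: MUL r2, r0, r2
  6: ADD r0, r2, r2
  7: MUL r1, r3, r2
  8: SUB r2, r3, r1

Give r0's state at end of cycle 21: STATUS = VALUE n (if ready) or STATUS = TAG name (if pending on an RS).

STATUS = VALUE 360

  c1: issue ADD r0<-Add1  regs: r0:Add1,r1:6,r2:9,r3:5
  c2: issue SUB r3<-Add2  regs: r0:Add1,r1:6,r2:9,r3:Add2
  c3: issue SUB r2<-Add3  regs: r0:Add1,r1:6,r2:Add3,r3:Add2
  c4: CDB Add1=15; issue ADD r2<-Add1  regs: r0:15,r1:6,r2:Add1,r3:Add2
  c5: stall  regs: r0:15,r1:6,r2:Add1,r3:Add2
  c6: stall  regs: r0:15,r1:6,r2:Add1,r3:Add2
  c7: CDB Add2=6; issue ADD r1<-Add2  regs: r0:15,r1:Add2,r2:Add1,r3:6
  c8: CDB Add3=6; issue MUL r2<-Mul1  regs: r0:15,r1:Add2,r2:Mul1,r3:6
  c9: issue ADD r0<-Add3  regs: r0:Add3,r1:Add2,r2:Mul1,r3:6
  c10: CDB Add1=12; issue MUL r1<-Mul2  regs: r0:Add3,r1:Mul2,r2:Mul1,r3:6
  c11: CDB Add2=21; issue SUB r2<-Add1  regs: r0:Add3,r1:Mul2,r2:Add1,r3:6
  c12: -  regs: r0:Add3,r1:Mul2,r2:Add1,r3:6
  c13: -  regs: r0:Add3,r1:Mul2,r2:Add1,r3:6
  c14: -  regs: r0:Add3,r1:Mul2,r2:Add1,r3:6
  c15: CDB Mul1=180  regs: r0:Add3,r1:Mul2,r2:Add1,r3:6
  c16: -  regs: r0:Add3,r1:Mul2,r2:Add1,r3:6
  c17: -  regs: r0:Add3,r1:Mul2,r2:Add1,r3:6
  c18: CDB Add3=360  regs: r0:360,r1:Mul2,r2:Add1,r3:6
  c19: -  regs: r0:360,r1:Mul2,r2:Add1,r3:6
  c20: CDB Mul2=1080  regs: r0:360,r1:1080,r2:Add1,r3:6
  c21: -  regs: r0:360,r1:1080,r2:Add1,r3:6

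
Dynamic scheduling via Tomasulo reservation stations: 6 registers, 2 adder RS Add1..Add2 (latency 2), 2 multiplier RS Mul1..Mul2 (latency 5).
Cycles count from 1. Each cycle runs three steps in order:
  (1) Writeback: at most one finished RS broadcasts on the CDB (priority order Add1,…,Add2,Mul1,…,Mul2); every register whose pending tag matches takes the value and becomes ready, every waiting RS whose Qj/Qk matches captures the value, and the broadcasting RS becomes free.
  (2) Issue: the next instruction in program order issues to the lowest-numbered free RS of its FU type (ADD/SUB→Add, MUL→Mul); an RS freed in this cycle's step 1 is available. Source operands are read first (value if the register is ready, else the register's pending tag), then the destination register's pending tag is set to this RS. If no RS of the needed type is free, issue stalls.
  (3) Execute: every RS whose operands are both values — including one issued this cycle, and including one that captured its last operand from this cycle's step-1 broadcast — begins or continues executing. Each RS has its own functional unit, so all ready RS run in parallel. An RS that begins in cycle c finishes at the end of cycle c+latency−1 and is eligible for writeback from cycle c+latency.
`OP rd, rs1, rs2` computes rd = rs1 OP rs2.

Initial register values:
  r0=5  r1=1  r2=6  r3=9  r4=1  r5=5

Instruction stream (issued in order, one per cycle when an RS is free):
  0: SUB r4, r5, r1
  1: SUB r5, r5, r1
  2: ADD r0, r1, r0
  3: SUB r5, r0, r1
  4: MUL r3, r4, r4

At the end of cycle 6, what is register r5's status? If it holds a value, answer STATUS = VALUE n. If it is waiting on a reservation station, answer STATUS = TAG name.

cycle 1: issue SUB r4<-Add1 // r0:5,r1:1,r2:6,r3:9,r4:Add1,r5:5
cycle 2: issue SUB r5<-Add2 // r0:5,r1:1,r2:6,r3:9,r4:Add1,r5:Add2
cycle 3: CDB Add1=4; issue ADD r0<-Add1 // r0:Add1,r1:1,r2:6,r3:9,r4:4,r5:Add2
cycle 4: CDB Add2=4; issue SUB r5<-Add2 // r0:Add1,r1:1,r2:6,r3:9,r4:4,r5:Add2
cycle 5: CDB Add1=6; issue MUL r3<-Mul1 // r0:6,r1:1,r2:6,r3:Mul1,r4:4,r5:Add2
cycle 6: - // r0:6,r1:1,r2:6,r3:Mul1,r4:4,r5:Add2

STATUS = TAG Add2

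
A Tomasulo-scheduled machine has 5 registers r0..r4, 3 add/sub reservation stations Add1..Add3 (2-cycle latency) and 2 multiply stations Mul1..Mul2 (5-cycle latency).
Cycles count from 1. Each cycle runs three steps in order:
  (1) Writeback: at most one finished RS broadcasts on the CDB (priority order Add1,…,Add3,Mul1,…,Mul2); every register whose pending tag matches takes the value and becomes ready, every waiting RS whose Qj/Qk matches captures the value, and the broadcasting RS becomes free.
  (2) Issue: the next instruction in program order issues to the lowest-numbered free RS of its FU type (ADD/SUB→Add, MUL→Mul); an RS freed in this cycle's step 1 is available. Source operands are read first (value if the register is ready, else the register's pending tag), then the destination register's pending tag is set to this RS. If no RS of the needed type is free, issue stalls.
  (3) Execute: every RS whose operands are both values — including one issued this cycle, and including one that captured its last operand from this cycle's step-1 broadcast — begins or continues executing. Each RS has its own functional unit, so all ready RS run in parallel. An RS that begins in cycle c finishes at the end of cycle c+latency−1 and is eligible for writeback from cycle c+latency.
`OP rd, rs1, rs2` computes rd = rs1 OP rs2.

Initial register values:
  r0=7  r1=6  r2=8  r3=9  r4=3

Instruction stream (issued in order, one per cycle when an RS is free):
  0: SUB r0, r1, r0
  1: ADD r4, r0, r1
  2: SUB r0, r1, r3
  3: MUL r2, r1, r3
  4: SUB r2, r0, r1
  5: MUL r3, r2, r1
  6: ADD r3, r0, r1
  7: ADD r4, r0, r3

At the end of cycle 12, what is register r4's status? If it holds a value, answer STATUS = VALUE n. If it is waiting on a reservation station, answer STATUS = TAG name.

STATUS = VALUE 0

c1: issue SUB r0<-Add1 | r0:Add1,r1:6,r2:8,r3:9,r4:3
c2: issue ADD r4<-Add2 | r0:Add1,r1:6,r2:8,r3:9,r4:Add2
c3: CDB Add1=-1; issue SUB r0<-Add1 | r0:Add1,r1:6,r2:8,r3:9,r4:Add2
c4: issue MUL r2<-Mul1 | r0:Add1,r1:6,r2:Mul1,r3:9,r4:Add2
c5: CDB Add1=-3; issue SUB r2<-Add1 | r0:-3,r1:6,r2:Add1,r3:9,r4:Add2
c6: CDB Add2=5; issue MUL r3<-Mul2 | r0:-3,r1:6,r2:Add1,r3:Mul2,r4:5
c7: CDB Add1=-9; issue ADD r3<-Add1 | r0:-3,r1:6,r2:-9,r3:Add1,r4:5
c8: issue ADD r4<-Add2 | r0:-3,r1:6,r2:-9,r3:Add1,r4:Add2
c9: CDB Add1=3 | r0:-3,r1:6,r2:-9,r3:3,r4:Add2
c10: CDB Mul1=54 | r0:-3,r1:6,r2:-9,r3:3,r4:Add2
c11: CDB Add2=0 | r0:-3,r1:6,r2:-9,r3:3,r4:0
c12: CDB Mul2=-54 | r0:-3,r1:6,r2:-9,r3:3,r4:0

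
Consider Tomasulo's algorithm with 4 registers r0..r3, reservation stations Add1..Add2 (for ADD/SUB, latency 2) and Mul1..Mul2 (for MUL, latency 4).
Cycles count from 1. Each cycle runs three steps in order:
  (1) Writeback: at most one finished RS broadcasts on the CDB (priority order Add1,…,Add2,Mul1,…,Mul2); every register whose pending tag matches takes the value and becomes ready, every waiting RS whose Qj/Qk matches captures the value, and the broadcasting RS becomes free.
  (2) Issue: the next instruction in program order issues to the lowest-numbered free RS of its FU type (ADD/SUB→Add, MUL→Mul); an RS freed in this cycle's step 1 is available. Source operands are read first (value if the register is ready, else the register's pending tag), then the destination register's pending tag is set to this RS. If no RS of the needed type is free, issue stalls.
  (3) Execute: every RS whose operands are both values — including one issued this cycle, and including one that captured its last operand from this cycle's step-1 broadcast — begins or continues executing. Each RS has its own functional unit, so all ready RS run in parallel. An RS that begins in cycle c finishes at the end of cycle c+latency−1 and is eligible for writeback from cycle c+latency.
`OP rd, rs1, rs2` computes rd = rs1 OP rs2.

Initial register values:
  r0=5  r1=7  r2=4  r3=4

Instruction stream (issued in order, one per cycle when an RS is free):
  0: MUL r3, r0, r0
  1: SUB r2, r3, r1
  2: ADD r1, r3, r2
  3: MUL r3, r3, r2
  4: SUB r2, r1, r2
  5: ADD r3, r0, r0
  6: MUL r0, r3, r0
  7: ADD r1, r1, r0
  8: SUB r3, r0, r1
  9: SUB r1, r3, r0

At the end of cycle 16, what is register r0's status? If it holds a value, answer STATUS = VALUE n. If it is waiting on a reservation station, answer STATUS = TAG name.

cycle 1: issue MUL r3<-Mul1 // r0:5,r1:7,r2:4,r3:Mul1
cycle 2: issue SUB r2<-Add1 // r0:5,r1:7,r2:Add1,r3:Mul1
cycle 3: issue ADD r1<-Add2 // r0:5,r1:Add2,r2:Add1,r3:Mul1
cycle 4: issue MUL r3<-Mul2 // r0:5,r1:Add2,r2:Add1,r3:Mul2
cycle 5: CDB Mul1=25; stall // r0:5,r1:Add2,r2:Add1,r3:Mul2
cycle 6: stall // r0:5,r1:Add2,r2:Add1,r3:Mul2
cycle 7: CDB Add1=18; issue SUB r2<-Add1 // r0:5,r1:Add2,r2:Add1,r3:Mul2
cycle 8: stall // r0:5,r1:Add2,r2:Add1,r3:Mul2
cycle 9: CDB Add2=43; issue ADD r3<-Add2 // r0:5,r1:43,r2:Add1,r3:Add2
cycle 10: issue MUL r0<-Mul1 // r0:Mul1,r1:43,r2:Add1,r3:Add2
cycle 11: CDB Add1=25; issue ADD r1<-Add1 // r0:Mul1,r1:Add1,r2:25,r3:Add2
cycle 12: CDB Add2=10; issue SUB r3<-Add2 // r0:Mul1,r1:Add1,r2:25,r3:Add2
cycle 13: CDB Mul2=450; stall // r0:Mul1,r1:Add1,r2:25,r3:Add2
cycle 14: stall // r0:Mul1,r1:Add1,r2:25,r3:Add2
cycle 15: stall // r0:Mul1,r1:Add1,r2:25,r3:Add2
cycle 16: CDB Mul1=50; stall // r0:50,r1:Add1,r2:25,r3:Add2

STATUS = VALUE 50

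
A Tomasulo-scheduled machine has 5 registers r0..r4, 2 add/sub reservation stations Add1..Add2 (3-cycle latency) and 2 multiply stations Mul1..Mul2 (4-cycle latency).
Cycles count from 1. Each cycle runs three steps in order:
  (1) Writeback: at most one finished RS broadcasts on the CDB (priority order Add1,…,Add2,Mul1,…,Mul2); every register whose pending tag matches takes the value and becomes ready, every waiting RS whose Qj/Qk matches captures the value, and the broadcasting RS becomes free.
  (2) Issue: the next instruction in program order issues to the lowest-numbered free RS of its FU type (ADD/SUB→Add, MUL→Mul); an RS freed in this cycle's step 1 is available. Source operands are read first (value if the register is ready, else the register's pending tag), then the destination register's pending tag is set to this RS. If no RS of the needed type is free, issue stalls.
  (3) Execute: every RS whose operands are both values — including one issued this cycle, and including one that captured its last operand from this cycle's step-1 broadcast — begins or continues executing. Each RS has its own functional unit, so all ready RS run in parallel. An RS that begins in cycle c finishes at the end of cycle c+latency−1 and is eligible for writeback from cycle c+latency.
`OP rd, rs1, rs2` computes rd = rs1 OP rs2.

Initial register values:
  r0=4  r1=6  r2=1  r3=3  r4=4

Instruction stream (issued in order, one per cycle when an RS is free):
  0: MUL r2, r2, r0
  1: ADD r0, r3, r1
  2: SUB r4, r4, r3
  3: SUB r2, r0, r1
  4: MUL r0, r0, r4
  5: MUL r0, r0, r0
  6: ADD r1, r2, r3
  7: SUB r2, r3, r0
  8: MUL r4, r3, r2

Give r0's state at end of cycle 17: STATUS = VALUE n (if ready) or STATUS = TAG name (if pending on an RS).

STATUS = VALUE 81

c1: issue MUL r2<-Mul1 | r0:4,r1:6,r2:Mul1,r3:3,r4:4
c2: issue ADD r0<-Add1 | r0:Add1,r1:6,r2:Mul1,r3:3,r4:4
c3: issue SUB r4<-Add2 | r0:Add1,r1:6,r2:Mul1,r3:3,r4:Add2
c4: stall | r0:Add1,r1:6,r2:Mul1,r3:3,r4:Add2
c5: CDB Add1=9; issue SUB r2<-Add1 | r0:9,r1:6,r2:Add1,r3:3,r4:Add2
c6: CDB Add2=1; issue MUL r0<-Mul2 | r0:Mul2,r1:6,r2:Add1,r3:3,r4:1
c7: CDB Mul1=4; issue MUL r0<-Mul1 | r0:Mul1,r1:6,r2:Add1,r3:3,r4:1
c8: CDB Add1=3; issue ADD r1<-Add1 | r0:Mul1,r1:Add1,r2:3,r3:3,r4:1
c9: issue SUB r2<-Add2 | r0:Mul1,r1:Add1,r2:Add2,r3:3,r4:1
c10: CDB Mul2=9; issue MUL r4<-Mul2 | r0:Mul1,r1:Add1,r2:Add2,r3:3,r4:Mul2
c11: CDB Add1=6 | r0:Mul1,r1:6,r2:Add2,r3:3,r4:Mul2
c12: - | r0:Mul1,r1:6,r2:Add2,r3:3,r4:Mul2
c13: - | r0:Mul1,r1:6,r2:Add2,r3:3,r4:Mul2
c14: CDB Mul1=81 | r0:81,r1:6,r2:Add2,r3:3,r4:Mul2
c15: - | r0:81,r1:6,r2:Add2,r3:3,r4:Mul2
c16: - | r0:81,r1:6,r2:Add2,r3:3,r4:Mul2
c17: CDB Add2=-78 | r0:81,r1:6,r2:-78,r3:3,r4:Mul2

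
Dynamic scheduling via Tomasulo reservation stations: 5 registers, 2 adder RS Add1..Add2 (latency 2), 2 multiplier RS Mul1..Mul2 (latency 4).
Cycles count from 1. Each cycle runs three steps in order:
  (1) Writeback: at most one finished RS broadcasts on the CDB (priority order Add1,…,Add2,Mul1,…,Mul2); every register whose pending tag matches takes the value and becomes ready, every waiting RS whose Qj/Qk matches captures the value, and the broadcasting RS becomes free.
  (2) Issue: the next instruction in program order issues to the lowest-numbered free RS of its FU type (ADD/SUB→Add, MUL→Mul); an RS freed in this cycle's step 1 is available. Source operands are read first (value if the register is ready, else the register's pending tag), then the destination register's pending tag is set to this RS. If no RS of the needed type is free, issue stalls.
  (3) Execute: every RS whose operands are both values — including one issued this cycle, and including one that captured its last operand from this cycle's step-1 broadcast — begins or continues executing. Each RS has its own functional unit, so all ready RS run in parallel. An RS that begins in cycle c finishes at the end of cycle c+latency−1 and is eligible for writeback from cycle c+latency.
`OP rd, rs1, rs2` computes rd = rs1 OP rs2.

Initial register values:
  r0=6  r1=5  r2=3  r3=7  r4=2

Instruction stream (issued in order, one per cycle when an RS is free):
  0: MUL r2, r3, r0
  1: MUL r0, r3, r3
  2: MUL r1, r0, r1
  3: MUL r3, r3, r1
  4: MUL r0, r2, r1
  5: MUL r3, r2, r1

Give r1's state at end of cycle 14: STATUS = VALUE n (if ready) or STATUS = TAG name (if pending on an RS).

STATUS = VALUE 245

cycle 1: issue MUL r2<-Mul1 // r0:6,r1:5,r2:Mul1,r3:7,r4:2
cycle 2: issue MUL r0<-Mul2 // r0:Mul2,r1:5,r2:Mul1,r3:7,r4:2
cycle 3: stall // r0:Mul2,r1:5,r2:Mul1,r3:7,r4:2
cycle 4: stall // r0:Mul2,r1:5,r2:Mul1,r3:7,r4:2
cycle 5: CDB Mul1=42; issue MUL r1<-Mul1 // r0:Mul2,r1:Mul1,r2:42,r3:7,r4:2
cycle 6: CDB Mul2=49; issue MUL r3<-Mul2 // r0:49,r1:Mul1,r2:42,r3:Mul2,r4:2
cycle 7: stall // r0:49,r1:Mul1,r2:42,r3:Mul2,r4:2
cycle 8: stall // r0:49,r1:Mul1,r2:42,r3:Mul2,r4:2
cycle 9: stall // r0:49,r1:Mul1,r2:42,r3:Mul2,r4:2
cycle 10: CDB Mul1=245; issue MUL r0<-Mul1 // r0:Mul1,r1:245,r2:42,r3:Mul2,r4:2
cycle 11: stall // r0:Mul1,r1:245,r2:42,r3:Mul2,r4:2
cycle 12: stall // r0:Mul1,r1:245,r2:42,r3:Mul2,r4:2
cycle 13: stall // r0:Mul1,r1:245,r2:42,r3:Mul2,r4:2
cycle 14: CDB Mul1=10290; issue MUL r3<-Mul1 // r0:10290,r1:245,r2:42,r3:Mul1,r4:2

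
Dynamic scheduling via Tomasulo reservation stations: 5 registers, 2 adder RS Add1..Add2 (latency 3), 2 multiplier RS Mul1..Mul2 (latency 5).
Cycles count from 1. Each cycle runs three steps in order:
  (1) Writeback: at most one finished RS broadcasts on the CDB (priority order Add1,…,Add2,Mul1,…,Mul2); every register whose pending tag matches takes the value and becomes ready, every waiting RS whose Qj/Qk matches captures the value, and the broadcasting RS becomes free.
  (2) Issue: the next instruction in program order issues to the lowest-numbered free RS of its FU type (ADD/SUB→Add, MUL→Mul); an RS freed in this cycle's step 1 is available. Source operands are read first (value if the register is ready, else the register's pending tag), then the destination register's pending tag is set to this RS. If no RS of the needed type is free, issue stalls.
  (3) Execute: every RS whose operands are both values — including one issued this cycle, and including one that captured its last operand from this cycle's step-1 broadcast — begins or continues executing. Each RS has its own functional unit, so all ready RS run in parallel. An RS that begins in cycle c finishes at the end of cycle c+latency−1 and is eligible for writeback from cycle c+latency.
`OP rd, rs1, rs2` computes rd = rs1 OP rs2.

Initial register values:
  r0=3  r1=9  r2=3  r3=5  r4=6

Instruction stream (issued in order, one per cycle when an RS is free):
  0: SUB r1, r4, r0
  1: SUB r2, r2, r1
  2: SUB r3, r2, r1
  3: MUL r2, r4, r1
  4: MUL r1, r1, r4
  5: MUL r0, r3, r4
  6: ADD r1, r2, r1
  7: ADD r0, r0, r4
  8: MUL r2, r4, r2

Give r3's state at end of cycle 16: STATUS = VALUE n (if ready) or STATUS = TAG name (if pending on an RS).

STATUS = VALUE -3

c1: issue SUB r1<-Add1 | r0:3,r1:Add1,r2:3,r3:5,r4:6
c2: issue SUB r2<-Add2 | r0:3,r1:Add1,r2:Add2,r3:5,r4:6
c3: stall | r0:3,r1:Add1,r2:Add2,r3:5,r4:6
c4: CDB Add1=3; issue SUB r3<-Add1 | r0:3,r1:3,r2:Add2,r3:Add1,r4:6
c5: issue MUL r2<-Mul1 | r0:3,r1:3,r2:Mul1,r3:Add1,r4:6
c6: issue MUL r1<-Mul2 | r0:3,r1:Mul2,r2:Mul1,r3:Add1,r4:6
c7: CDB Add2=0; stall | r0:3,r1:Mul2,r2:Mul1,r3:Add1,r4:6
c8: stall | r0:3,r1:Mul2,r2:Mul1,r3:Add1,r4:6
c9: stall | r0:3,r1:Mul2,r2:Mul1,r3:Add1,r4:6
c10: CDB Add1=-3; stall | r0:3,r1:Mul2,r2:Mul1,r3:-3,r4:6
c11: CDB Mul1=18; issue MUL r0<-Mul1 | r0:Mul1,r1:Mul2,r2:18,r3:-3,r4:6
c12: CDB Mul2=18; issue ADD r1<-Add1 | r0:Mul1,r1:Add1,r2:18,r3:-3,r4:6
c13: issue ADD r0<-Add2 | r0:Add2,r1:Add1,r2:18,r3:-3,r4:6
c14: issue MUL r2<-Mul2 | r0:Add2,r1:Add1,r2:Mul2,r3:-3,r4:6
c15: CDB Add1=36 | r0:Add2,r1:36,r2:Mul2,r3:-3,r4:6
c16: CDB Mul1=-18 | r0:Add2,r1:36,r2:Mul2,r3:-3,r4:6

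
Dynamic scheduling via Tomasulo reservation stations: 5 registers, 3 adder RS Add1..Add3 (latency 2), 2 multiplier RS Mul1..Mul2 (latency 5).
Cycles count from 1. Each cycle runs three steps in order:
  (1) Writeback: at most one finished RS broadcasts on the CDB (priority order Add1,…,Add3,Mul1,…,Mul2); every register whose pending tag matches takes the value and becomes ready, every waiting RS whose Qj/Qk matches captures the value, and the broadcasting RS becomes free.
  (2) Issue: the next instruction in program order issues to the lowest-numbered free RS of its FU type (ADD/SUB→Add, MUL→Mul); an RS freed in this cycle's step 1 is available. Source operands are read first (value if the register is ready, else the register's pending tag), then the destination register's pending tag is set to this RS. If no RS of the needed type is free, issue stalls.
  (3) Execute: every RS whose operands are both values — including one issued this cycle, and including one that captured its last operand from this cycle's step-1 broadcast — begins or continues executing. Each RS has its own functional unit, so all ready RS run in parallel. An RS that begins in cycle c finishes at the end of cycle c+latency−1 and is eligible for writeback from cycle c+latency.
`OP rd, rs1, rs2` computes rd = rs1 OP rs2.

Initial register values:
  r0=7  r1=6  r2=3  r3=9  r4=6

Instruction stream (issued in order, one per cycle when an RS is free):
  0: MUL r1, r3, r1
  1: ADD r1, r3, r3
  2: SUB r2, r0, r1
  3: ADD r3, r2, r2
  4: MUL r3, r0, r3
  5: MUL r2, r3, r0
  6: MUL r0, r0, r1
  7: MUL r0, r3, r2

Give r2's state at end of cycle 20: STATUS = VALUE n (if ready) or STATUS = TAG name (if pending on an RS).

c1: issue MUL r1<-Mul1 | r0:7,r1:Mul1,r2:3,r3:9,r4:6
c2: issue ADD r1<-Add1 | r0:7,r1:Add1,r2:3,r3:9,r4:6
c3: issue SUB r2<-Add2 | r0:7,r1:Add1,r2:Add2,r3:9,r4:6
c4: CDB Add1=18; issue ADD r3<-Add1 | r0:7,r1:18,r2:Add2,r3:Add1,r4:6
c5: issue MUL r3<-Mul2 | r0:7,r1:18,r2:Add2,r3:Mul2,r4:6
c6: CDB Add2=-11; stall | r0:7,r1:18,r2:-11,r3:Mul2,r4:6
c7: CDB Mul1=54; issue MUL r2<-Mul1 | r0:7,r1:18,r2:Mul1,r3:Mul2,r4:6
c8: CDB Add1=-22; stall | r0:7,r1:18,r2:Mul1,r3:Mul2,r4:6
c9: stall | r0:7,r1:18,r2:Mul1,r3:Mul2,r4:6
c10: stall | r0:7,r1:18,r2:Mul1,r3:Mul2,r4:6
c11: stall | r0:7,r1:18,r2:Mul1,r3:Mul2,r4:6
c12: stall | r0:7,r1:18,r2:Mul1,r3:Mul2,r4:6
c13: CDB Mul2=-154; issue MUL r0<-Mul2 | r0:Mul2,r1:18,r2:Mul1,r3:-154,r4:6
c14: stall | r0:Mul2,r1:18,r2:Mul1,r3:-154,r4:6
c15: stall | r0:Mul2,r1:18,r2:Mul1,r3:-154,r4:6
c16: stall | r0:Mul2,r1:18,r2:Mul1,r3:-154,r4:6
c17: stall | r0:Mul2,r1:18,r2:Mul1,r3:-154,r4:6
c18: CDB Mul1=-1078; issue MUL r0<-Mul1 | r0:Mul1,r1:18,r2:-1078,r3:-154,r4:6
c19: CDB Mul2=126 | r0:Mul1,r1:18,r2:-1078,r3:-154,r4:6
c20: - | r0:Mul1,r1:18,r2:-1078,r3:-154,r4:6

STATUS = VALUE -1078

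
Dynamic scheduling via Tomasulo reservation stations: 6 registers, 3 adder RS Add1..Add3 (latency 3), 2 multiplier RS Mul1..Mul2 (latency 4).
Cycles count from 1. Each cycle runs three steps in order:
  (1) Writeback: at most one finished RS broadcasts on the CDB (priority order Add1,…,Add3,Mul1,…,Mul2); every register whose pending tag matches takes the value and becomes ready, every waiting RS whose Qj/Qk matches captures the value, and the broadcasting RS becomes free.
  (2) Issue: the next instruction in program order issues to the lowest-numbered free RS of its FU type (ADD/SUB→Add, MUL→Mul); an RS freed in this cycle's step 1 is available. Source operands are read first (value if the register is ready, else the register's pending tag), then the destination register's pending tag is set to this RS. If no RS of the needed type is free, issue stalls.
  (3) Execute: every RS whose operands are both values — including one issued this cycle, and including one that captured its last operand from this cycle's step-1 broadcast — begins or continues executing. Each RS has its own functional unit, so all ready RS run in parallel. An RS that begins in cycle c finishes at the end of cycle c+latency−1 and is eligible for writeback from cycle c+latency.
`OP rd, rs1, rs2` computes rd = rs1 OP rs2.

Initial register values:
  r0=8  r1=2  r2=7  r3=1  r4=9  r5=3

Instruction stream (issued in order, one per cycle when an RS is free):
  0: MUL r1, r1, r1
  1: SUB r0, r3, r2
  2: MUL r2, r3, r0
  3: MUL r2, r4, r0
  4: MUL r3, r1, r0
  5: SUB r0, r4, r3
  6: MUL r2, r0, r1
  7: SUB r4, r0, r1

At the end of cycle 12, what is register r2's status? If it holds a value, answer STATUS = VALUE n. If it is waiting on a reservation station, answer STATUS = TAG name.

c1: issue MUL r1<-Mul1 | r0:8,r1:Mul1,r2:7,r3:1,r4:9,r5:3
c2: issue SUB r0<-Add1 | r0:Add1,r1:Mul1,r2:7,r3:1,r4:9,r5:3
c3: issue MUL r2<-Mul2 | r0:Add1,r1:Mul1,r2:Mul2,r3:1,r4:9,r5:3
c4: stall | r0:Add1,r1:Mul1,r2:Mul2,r3:1,r4:9,r5:3
c5: CDB Add1=-6; stall | r0:-6,r1:Mul1,r2:Mul2,r3:1,r4:9,r5:3
c6: CDB Mul1=4; issue MUL r2<-Mul1 | r0:-6,r1:4,r2:Mul1,r3:1,r4:9,r5:3
c7: stall | r0:-6,r1:4,r2:Mul1,r3:1,r4:9,r5:3
c8: stall | r0:-6,r1:4,r2:Mul1,r3:1,r4:9,r5:3
c9: CDB Mul2=-6; issue MUL r3<-Mul2 | r0:-6,r1:4,r2:Mul1,r3:Mul2,r4:9,r5:3
c10: CDB Mul1=-54; issue SUB r0<-Add1 | r0:Add1,r1:4,r2:-54,r3:Mul2,r4:9,r5:3
c11: issue MUL r2<-Mul1 | r0:Add1,r1:4,r2:Mul1,r3:Mul2,r4:9,r5:3
c12: issue SUB r4<-Add2 | r0:Add1,r1:4,r2:Mul1,r3:Mul2,r4:Add2,r5:3

STATUS = TAG Mul1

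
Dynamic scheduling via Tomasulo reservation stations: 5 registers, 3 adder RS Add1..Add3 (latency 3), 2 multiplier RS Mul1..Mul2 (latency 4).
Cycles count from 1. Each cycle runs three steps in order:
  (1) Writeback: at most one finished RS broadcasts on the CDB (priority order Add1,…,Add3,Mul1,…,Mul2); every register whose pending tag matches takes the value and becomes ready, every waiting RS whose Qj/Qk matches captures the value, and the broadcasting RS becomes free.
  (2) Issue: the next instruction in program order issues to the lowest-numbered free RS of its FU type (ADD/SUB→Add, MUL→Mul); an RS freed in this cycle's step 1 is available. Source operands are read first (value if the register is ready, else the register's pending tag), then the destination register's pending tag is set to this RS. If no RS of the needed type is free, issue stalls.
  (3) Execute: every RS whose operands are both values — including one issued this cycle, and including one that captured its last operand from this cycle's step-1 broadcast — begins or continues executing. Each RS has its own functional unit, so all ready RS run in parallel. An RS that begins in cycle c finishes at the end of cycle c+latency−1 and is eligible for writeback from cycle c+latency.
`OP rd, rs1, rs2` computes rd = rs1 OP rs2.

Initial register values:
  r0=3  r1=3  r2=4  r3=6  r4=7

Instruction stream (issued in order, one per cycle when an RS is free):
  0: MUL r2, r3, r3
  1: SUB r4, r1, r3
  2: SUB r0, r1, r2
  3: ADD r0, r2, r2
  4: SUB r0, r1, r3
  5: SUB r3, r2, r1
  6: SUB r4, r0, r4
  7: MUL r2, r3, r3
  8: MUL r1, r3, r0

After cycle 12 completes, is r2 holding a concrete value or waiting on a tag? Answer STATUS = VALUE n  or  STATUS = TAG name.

c1: issue MUL r2<-Mul1 | r0:3,r1:3,r2:Mul1,r3:6,r4:7
c2: issue SUB r4<-Add1 | r0:3,r1:3,r2:Mul1,r3:6,r4:Add1
c3: issue SUB r0<-Add2 | r0:Add2,r1:3,r2:Mul1,r3:6,r4:Add1
c4: issue ADD r0<-Add3 | r0:Add3,r1:3,r2:Mul1,r3:6,r4:Add1
c5: CDB Add1=-3; issue SUB r0<-Add1 | r0:Add1,r1:3,r2:Mul1,r3:6,r4:-3
c6: CDB Mul1=36; stall | r0:Add1,r1:3,r2:36,r3:6,r4:-3
c7: stall | r0:Add1,r1:3,r2:36,r3:6,r4:-3
c8: CDB Add1=-3; issue SUB r3<-Add1 | r0:-3,r1:3,r2:36,r3:Add1,r4:-3
c9: CDB Add2=-33; issue SUB r4<-Add2 | r0:-3,r1:3,r2:36,r3:Add1,r4:Add2
c10: CDB Add3=72; issue MUL r2<-Mul1 | r0:-3,r1:3,r2:Mul1,r3:Add1,r4:Add2
c11: CDB Add1=33; issue MUL r1<-Mul2 | r0:-3,r1:Mul2,r2:Mul1,r3:33,r4:Add2
c12: CDB Add2=0 | r0:-3,r1:Mul2,r2:Mul1,r3:33,r4:0

STATUS = TAG Mul1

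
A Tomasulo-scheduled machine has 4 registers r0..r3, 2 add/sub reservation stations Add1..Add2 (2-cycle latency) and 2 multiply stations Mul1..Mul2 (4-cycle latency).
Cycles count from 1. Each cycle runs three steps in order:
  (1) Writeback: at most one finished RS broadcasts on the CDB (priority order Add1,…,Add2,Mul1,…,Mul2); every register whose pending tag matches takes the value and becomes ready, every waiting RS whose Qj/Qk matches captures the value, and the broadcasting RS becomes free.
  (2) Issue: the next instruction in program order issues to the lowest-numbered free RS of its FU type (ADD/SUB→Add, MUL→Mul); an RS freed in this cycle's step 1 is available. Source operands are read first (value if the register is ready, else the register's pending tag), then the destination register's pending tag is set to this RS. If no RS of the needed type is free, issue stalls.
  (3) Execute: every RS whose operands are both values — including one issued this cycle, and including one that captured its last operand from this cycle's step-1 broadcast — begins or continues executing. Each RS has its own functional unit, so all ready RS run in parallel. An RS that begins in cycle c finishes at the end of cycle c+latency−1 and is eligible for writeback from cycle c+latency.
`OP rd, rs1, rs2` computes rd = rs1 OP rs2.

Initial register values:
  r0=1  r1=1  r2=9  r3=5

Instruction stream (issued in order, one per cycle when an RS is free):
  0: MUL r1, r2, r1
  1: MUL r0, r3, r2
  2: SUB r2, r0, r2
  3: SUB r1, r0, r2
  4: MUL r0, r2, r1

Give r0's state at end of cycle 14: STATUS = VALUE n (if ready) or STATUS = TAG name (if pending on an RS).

STATUS = VALUE 324

  c1: issue MUL r1<-Mul1  regs: r0:1,r1:Mul1,r2:9,r3:5
  c2: issue MUL r0<-Mul2  regs: r0:Mul2,r1:Mul1,r2:9,r3:5
  c3: issue SUB r2<-Add1  regs: r0:Mul2,r1:Mul1,r2:Add1,r3:5
  c4: issue SUB r1<-Add2  regs: r0:Mul2,r1:Add2,r2:Add1,r3:5
  c5: CDB Mul1=9; issue MUL r0<-Mul1  regs: r0:Mul1,r1:Add2,r2:Add1,r3:5
  c6: CDB Mul2=45  regs: r0:Mul1,r1:Add2,r2:Add1,r3:5
  c7: -  regs: r0:Mul1,r1:Add2,r2:Add1,r3:5
  c8: CDB Add1=36  regs: r0:Mul1,r1:Add2,r2:36,r3:5
  c9: -  regs: r0:Mul1,r1:Add2,r2:36,r3:5
  c10: CDB Add2=9  regs: r0:Mul1,r1:9,r2:36,r3:5
  c11: -  regs: r0:Mul1,r1:9,r2:36,r3:5
  c12: -  regs: r0:Mul1,r1:9,r2:36,r3:5
  c13: -  regs: r0:Mul1,r1:9,r2:36,r3:5
  c14: CDB Mul1=324  regs: r0:324,r1:9,r2:36,r3:5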